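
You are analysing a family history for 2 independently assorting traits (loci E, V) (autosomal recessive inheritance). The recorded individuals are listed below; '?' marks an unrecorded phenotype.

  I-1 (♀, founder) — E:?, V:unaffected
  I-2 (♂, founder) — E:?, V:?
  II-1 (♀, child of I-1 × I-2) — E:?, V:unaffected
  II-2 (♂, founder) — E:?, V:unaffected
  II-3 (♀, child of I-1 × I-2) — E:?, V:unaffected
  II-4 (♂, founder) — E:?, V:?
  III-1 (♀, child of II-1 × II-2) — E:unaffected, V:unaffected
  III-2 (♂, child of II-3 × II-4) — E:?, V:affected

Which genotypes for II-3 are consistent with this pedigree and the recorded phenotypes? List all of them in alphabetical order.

II-3 ∈ {EE Vv, Ee Vv, ee Vv}

E/I-1 ? ·: EE|Ee|ee
E/I-2 ? ·: EE|Ee|ee
E/II-1 ? I-1×I-2: EE|Ee|ee
E/II-2 ? ·: EE|Ee|ee
E/II-3 ? I-1×I-2: EE|Ee|ee
E/II-4 ? ·: EE|Ee|ee
E/III-1 un II-1×II-2: EE|Ee
E/III-2 ? II-3×II-4: EE|Ee|ee
⇒ E over [I-1,I-2,II-1,II-2,II-3,II-4,III-1,III-2]: 611 consistent
V/I-1 un ·: VV|Vv
V/I-2 ? ·: VV|Vv|vv
V/II-1 un I-1×I-2: VV|Vv
V/II-2 un ·: VV|Vv
V/II-3 un I-1×I-2: Vv
V/II-4 ? ·: Vv|vv
V/III-1 un II-1×II-2: VV|Vv
V/III-2 aff II-3×II-4: vv
⇒ V over [I-1,I-2,II-1,II-2,II-3,II-4,III-1,III-2]: 58 consistent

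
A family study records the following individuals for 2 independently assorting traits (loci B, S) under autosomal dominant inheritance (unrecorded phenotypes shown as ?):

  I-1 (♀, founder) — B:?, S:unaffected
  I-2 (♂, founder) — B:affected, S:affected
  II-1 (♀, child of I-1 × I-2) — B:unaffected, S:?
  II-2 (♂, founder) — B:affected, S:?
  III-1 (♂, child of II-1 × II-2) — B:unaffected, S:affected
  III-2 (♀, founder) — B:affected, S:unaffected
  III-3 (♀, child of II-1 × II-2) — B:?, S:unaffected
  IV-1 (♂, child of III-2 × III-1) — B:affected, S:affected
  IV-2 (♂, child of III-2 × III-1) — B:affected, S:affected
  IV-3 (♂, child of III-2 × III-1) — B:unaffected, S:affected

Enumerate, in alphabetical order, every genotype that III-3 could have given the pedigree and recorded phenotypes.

B/I-1 ? ·: bb|Bb
B/I-2 aff ·: Bb
B/II-1 un I-1×I-2: bb
B/II-2 aff ·: Bb
B/III-1 un II-1×II-2: bb
B/III-2 aff ·: Bb
B/III-3 ? II-1×II-2: bb|Bb
B/IV-1 aff III-2×III-1: Bb
B/IV-2 aff III-2×III-1: Bb
B/IV-3 un III-2×III-1: bb
⇒ B over [I-1,I-2,II-1,II-2,III-1,III-2,III-3,IV-1,IV-2,IV-3]: 4 consistent
S/I-1 un ·: ss
S/I-2 aff ·: Ss|SS
S/II-1 ? I-1×I-2: ss|Ss
S/II-2 ? ·: ss|Ss
S/III-1 aff II-1×II-2: Ss|SS
S/III-2 un ·: ss
S/III-3 un II-1×II-2: ss
S/IV-1 aff III-2×III-1: Ss
S/IV-2 aff III-2×III-1: Ss
S/IV-3 aff III-2×III-1: Ss
⇒ S over [I-1,I-2,II-1,II-2,III-1,III-2,III-3,IV-1,IV-2,IV-3]: 7 consistent

III-3 ∈ {Bb ss, bb ss}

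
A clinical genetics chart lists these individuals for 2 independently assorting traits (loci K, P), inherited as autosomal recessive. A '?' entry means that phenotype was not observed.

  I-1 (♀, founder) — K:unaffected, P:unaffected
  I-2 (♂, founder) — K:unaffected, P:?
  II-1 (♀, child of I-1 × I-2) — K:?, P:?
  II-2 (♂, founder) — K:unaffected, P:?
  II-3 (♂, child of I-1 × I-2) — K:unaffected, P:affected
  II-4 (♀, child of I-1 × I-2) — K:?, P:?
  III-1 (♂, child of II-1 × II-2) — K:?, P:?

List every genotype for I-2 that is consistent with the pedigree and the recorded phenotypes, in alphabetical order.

I-2 ∈ {KK Pp, KK pp, Kk Pp, Kk pp}

K/I-1 un ·: KK|Kk
K/I-2 un ·: KK|Kk
K/II-1 ? I-1×I-2: KK|Kk|kk
K/II-2 un ·: KK|Kk
K/II-3 un I-1×I-2: KK|Kk
K/II-4 ? I-1×I-2: KK|Kk|kk
K/III-1 ? II-1×II-2: KK|Kk|kk
⇒ K over [I-1,I-2,II-1,II-2,II-3,II-4,III-1]: 133 consistent
P/I-1 un ·: Pp
P/I-2 ? ·: Pp|pp
P/II-1 ? I-1×I-2: PP|Pp|pp
P/II-2 ? ·: PP|Pp|pp
P/II-3 aff I-1×I-2: pp
P/II-4 ? I-1×I-2: PP|Pp|pp
P/III-1 ? II-1×II-2: PP|Pp|pp
⇒ P over [I-1,I-2,II-1,II-2,II-3,II-4,III-1]: 67 consistent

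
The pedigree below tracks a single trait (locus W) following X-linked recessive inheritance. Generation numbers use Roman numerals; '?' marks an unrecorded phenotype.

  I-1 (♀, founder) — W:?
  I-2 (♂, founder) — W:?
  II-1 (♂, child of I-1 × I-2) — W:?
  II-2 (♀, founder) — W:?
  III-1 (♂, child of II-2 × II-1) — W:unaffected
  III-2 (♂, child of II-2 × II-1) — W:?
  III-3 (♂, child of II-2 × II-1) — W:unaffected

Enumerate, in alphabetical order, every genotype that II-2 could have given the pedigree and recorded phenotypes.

II-2 ∈ {X^WX^W, X^WX^w}

W/I-1 ? ·: X^WX^W|X^WX^w|X^wX^w
W/I-2 ? ·: X^WY|X^wY
W/II-1 ? I-1×I-2: X^WY|X^wY
W/II-2 ? ·: X^WX^W|X^WX^w
W/III-1 un II-2×II-1: X^WY
W/III-2 ? II-2×II-1: X^WY|X^wY
W/III-3 un II-2×II-1: X^WY
⇒ W over [I-1,I-2,II-1,II-2,III-1,III-2,III-3]: 24 consistent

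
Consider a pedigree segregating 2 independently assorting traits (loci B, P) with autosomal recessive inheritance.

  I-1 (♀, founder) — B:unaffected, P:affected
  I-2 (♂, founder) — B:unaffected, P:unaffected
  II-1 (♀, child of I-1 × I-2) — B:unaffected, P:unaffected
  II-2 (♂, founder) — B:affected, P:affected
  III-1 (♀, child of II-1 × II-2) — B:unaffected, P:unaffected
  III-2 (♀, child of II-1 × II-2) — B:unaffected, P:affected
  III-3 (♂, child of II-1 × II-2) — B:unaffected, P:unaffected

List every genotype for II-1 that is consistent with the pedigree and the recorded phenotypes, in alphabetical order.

II-1 ∈ {BB Pp, Bb Pp}

B/I-1 un ·: BB|Bb
B/I-2 un ·: BB|Bb
B/II-1 un I-1×I-2: BB|Bb
B/II-2 aff ·: bb
B/III-1 un II-1×II-2: Bb
B/III-2 un II-1×II-2: Bb
B/III-3 un II-1×II-2: Bb
⇒ B over [I-1,I-2,II-1,II-2,III-1,III-2,III-3]: 7 consistent
P/I-1 aff ·: pp
P/I-2 un ·: PP|Pp
P/II-1 un I-1×I-2: Pp
P/II-2 aff ·: pp
P/III-1 un II-1×II-2: Pp
P/III-2 aff II-1×II-2: pp
P/III-3 un II-1×II-2: Pp
⇒ P over [I-1,I-2,II-1,II-2,III-1,III-2,III-3]: 2 consistent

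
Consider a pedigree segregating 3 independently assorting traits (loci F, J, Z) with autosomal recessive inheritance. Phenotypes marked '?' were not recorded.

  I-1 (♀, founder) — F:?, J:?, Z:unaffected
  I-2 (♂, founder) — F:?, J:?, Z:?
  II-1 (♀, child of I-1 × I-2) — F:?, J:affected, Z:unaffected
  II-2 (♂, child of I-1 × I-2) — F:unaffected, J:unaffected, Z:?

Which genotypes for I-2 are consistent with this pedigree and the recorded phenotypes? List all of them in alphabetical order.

F/I-1 ? ·: FF|Ff|ff
F/I-2 ? ·: FF|Ff|ff
F/II-1 ? I-1×I-2: FF|Ff|ff
F/II-2 un I-1×I-2: FF|Ff
⇒ F over [I-1,I-2,II-1,II-2]: 21 consistent
J/I-1 ? ·: Jj|jj
J/I-2 ? ·: Jj|jj
J/II-1 aff I-1×I-2: jj
J/II-2 un I-1×I-2: JJ|Jj
⇒ J over [I-1,I-2,II-1,II-2]: 4 consistent
Z/I-1 un ·: ZZ|Zz
Z/I-2 ? ·: ZZ|Zz|zz
Z/II-1 un I-1×I-2: ZZ|Zz
Z/II-2 ? I-1×I-2: ZZ|Zz|zz
⇒ Z over [I-1,I-2,II-1,II-2]: 18 consistent

I-2 ∈ {FF Jj ZZ, FF Jj Zz, FF Jj zz, FF jj ZZ, FF jj Zz, FF jj zz, Ff Jj ZZ, Ff Jj Zz, Ff Jj zz, Ff jj ZZ, Ff jj Zz, Ff jj zz, ff Jj ZZ, ff Jj Zz, ff Jj zz, ff jj ZZ, ff jj Zz, ff jj zz}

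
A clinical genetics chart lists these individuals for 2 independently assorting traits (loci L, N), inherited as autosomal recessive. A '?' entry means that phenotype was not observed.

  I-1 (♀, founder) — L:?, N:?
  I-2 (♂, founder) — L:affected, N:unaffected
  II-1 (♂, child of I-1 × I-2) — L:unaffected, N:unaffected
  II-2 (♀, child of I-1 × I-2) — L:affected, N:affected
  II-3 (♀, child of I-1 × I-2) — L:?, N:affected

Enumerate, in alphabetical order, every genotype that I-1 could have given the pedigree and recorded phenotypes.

I-1 ∈ {Ll Nn, Ll nn}

L/I-1 ? ·: Ll
L/I-2 aff ·: ll
L/II-1 un I-1×I-2: Ll
L/II-2 aff I-1×I-2: ll
L/II-3 ? I-1×I-2: Ll|ll
⇒ L over [I-1,I-2,II-1,II-2,II-3]: 2 consistent
N/I-1 ? ·: Nn|nn
N/I-2 un ·: Nn
N/II-1 un I-1×I-2: NN|Nn
N/II-2 aff I-1×I-2: nn
N/II-3 aff I-1×I-2: nn
⇒ N over [I-1,I-2,II-1,II-2,II-3]: 3 consistent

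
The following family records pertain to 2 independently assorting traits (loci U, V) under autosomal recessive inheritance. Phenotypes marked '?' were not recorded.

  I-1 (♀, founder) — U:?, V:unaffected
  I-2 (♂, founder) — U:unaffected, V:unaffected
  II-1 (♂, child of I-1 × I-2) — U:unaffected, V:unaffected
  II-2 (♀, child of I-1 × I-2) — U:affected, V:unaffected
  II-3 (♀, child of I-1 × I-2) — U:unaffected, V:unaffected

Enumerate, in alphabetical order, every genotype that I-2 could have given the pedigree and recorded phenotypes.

I-2 ∈ {Uu VV, Uu Vv}

U/I-1 ? ·: Uu|uu
U/I-2 un ·: Uu
U/II-1 un I-1×I-2: UU|Uu
U/II-2 aff I-1×I-2: uu
U/II-3 un I-1×I-2: UU|Uu
⇒ U over [I-1,I-2,II-1,II-2,II-3]: 5 consistent
V/I-1 un ·: VV|Vv
V/I-2 un ·: VV|Vv
V/II-1 un I-1×I-2: VV|Vv
V/II-2 un I-1×I-2: VV|Vv
V/II-3 un I-1×I-2: VV|Vv
⇒ V over [I-1,I-2,II-1,II-2,II-3]: 25 consistent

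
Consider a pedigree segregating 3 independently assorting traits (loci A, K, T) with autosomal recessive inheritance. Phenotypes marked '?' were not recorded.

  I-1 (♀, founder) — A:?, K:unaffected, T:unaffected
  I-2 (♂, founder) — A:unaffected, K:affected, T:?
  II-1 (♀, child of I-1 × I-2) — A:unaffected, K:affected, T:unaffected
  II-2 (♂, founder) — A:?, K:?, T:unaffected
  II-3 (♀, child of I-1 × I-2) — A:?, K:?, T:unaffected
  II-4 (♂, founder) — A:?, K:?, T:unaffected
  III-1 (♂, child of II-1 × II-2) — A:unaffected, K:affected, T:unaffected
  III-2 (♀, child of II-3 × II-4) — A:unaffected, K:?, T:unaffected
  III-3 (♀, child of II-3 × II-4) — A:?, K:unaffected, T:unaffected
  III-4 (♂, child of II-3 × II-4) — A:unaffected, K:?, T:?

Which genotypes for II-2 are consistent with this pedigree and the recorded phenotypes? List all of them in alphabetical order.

II-2 ∈ {AA Kk TT, AA Kk Tt, AA kk TT, AA kk Tt, Aa Kk TT, Aa Kk Tt, Aa kk TT, Aa kk Tt, aa Kk TT, aa Kk Tt, aa kk TT, aa kk Tt}

A/I-1 ? ·: AA|Aa|aa
A/I-2 un ·: AA|Aa
A/II-1 un I-1×I-2: AA|Aa
A/II-2 ? ·: AA|Aa|aa
A/II-3 ? I-1×I-2: AA|Aa|aa
A/II-4 ? ·: AA|Aa|aa
A/III-1 un II-1×II-2: AA|Aa
A/III-2 un II-3×II-4: AA|Aa
A/III-3 ? II-3×II-4: AA|Aa|aa
A/III-4 un II-3×II-4: AA|Aa
⇒ A over [I-1,I-2,II-1,II-2,II-3,II-4,III-1,III-2,III-3,III-4]: 1166 consistent
K/I-1 un ·: Kk
K/I-2 aff ·: kk
K/II-1 aff I-1×I-2: kk
K/II-2 ? ·: Kk|kk
K/II-3 ? I-1×I-2: Kk|kk
K/II-4 ? ·: KK|Kk|kk
K/III-1 aff II-1×II-2: kk
K/III-2 ? II-3×II-4: KK|Kk|kk
K/III-3 un II-3×II-4: KK|Kk
K/III-4 ? II-3×II-4: KK|Kk|kk
⇒ K over [I-1,I-2,II-1,II-2,II-3,II-4,III-1,III-2,III-3,III-4]: 70 consistent
T/I-1 un ·: TT|Tt
T/I-2 ? ·: TT|Tt|tt
T/II-1 un I-1×I-2: TT|Tt
T/II-2 un ·: TT|Tt
T/II-3 un I-1×I-2: TT|Tt
T/II-4 un ·: TT|Tt
T/III-1 un II-1×II-2: TT|Tt
T/III-2 un II-3×II-4: TT|Tt
T/III-3 un II-3×II-4: TT|Tt
T/III-4 ? II-3×II-4: TT|Tt|tt
⇒ T over [I-1,I-2,II-1,II-2,II-3,II-4,III-1,III-2,III-3,III-4]: 796 consistent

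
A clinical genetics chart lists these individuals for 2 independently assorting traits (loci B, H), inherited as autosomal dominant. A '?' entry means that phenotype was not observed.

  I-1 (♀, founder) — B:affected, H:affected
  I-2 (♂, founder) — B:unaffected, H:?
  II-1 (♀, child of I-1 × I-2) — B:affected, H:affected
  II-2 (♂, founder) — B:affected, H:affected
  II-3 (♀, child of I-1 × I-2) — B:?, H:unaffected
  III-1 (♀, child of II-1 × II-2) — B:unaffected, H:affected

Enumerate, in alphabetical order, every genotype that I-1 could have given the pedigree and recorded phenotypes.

I-1 ∈ {BB Hh, Bb Hh}

B/I-1 aff ·: Bb|BB
B/I-2 un ·: bb
B/II-1 aff I-1×I-2: Bb
B/II-2 aff ·: Bb
B/II-3 ? I-1×I-2: bb|Bb
B/III-1 un II-1×II-2: bb
⇒ B over [I-1,I-2,II-1,II-2,II-3,III-1]: 3 consistent
H/I-1 aff ·: Hh
H/I-2 ? ·: hh|Hh
H/II-1 aff I-1×I-2: Hh|HH
H/II-2 aff ·: Hh|HH
H/II-3 un I-1×I-2: hh
H/III-1 aff II-1×II-2: Hh|HH
⇒ H over [I-1,I-2,II-1,II-2,II-3,III-1]: 11 consistent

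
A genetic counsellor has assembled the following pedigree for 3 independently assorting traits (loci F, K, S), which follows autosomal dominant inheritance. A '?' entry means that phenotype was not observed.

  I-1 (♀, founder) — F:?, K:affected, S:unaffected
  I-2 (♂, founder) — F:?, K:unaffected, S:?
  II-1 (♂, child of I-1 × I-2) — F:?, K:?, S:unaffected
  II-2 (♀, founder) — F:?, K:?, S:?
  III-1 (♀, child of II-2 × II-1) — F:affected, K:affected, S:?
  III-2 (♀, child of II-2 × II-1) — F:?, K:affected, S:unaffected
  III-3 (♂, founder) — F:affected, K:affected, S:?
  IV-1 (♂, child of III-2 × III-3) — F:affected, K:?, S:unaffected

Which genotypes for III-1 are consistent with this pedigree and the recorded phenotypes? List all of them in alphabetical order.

III-1 ∈ {FF KK Ss, FF KK ss, FF Kk Ss, FF Kk ss, Ff KK Ss, Ff KK ss, Ff Kk Ss, Ff Kk ss}

F/I-1 ? ·: ff|Ff|FF
F/I-2 ? ·: ff|Ff|FF
F/II-1 ? I-1×I-2: ff|Ff|FF
F/II-2 ? ·: ff|Ff|FF
F/III-1 aff II-2×II-1: Ff|FF
F/III-2 ? II-2×II-1: ff|Ff|FF
F/III-3 aff ·: Ff|FF
F/IV-1 aff III-2×III-3: Ff|FF
⇒ F over [I-1,I-2,II-1,II-2,III-1,III-2,III-3,IV-1]: 390 consistent
K/I-1 aff ·: Kk|KK
K/I-2 un ·: kk
K/II-1 ? I-1×I-2: kk|Kk
K/II-2 ? ·: kk|Kk|KK
K/III-1 aff II-2×II-1: Kk|KK
K/III-2 aff II-2×II-1: Kk|KK
K/III-3 aff ·: Kk|KK
K/IV-1 ? III-2×III-3: kk|Kk|KK
⇒ K over [I-1,I-2,II-1,II-2,III-1,III-2,III-3,IV-1]: 84 consistent
S/I-1 un ·: ss
S/I-2 ? ·: ss|Ss
S/II-1 un I-1×I-2: ss
S/II-2 ? ·: ss|Ss
S/III-1 ? II-2×II-1: ss|Ss
S/III-2 un II-2×II-1: ss
S/III-3 ? ·: ss|Ss
S/IV-1 un III-2×III-3: ss
⇒ S over [I-1,I-2,II-1,II-2,III-1,III-2,III-3,IV-1]: 12 consistent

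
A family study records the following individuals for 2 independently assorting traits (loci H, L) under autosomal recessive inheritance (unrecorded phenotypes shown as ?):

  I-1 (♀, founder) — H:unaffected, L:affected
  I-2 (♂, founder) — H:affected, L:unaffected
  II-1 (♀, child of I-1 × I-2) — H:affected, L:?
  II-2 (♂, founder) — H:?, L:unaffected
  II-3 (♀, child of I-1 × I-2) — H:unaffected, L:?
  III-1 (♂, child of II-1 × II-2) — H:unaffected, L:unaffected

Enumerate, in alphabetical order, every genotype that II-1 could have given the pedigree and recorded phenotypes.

II-1 ∈ {hh Ll, hh ll}

H/I-1 un ·: Hh
H/I-2 aff ·: hh
H/II-1 aff I-1×I-2: hh
H/II-2 ? ·: HH|Hh
H/II-3 un I-1×I-2: Hh
H/III-1 un II-1×II-2: Hh
⇒ H over [I-1,I-2,II-1,II-2,II-3,III-1]: 2 consistent
L/I-1 aff ·: ll
L/I-2 un ·: LL|Ll
L/II-1 ? I-1×I-2: Ll|ll
L/II-2 un ·: LL|Ll
L/II-3 ? I-1×I-2: Ll|ll
L/III-1 un II-1×II-2: LL|Ll
⇒ L over [I-1,I-2,II-1,II-2,II-3,III-1]: 16 consistent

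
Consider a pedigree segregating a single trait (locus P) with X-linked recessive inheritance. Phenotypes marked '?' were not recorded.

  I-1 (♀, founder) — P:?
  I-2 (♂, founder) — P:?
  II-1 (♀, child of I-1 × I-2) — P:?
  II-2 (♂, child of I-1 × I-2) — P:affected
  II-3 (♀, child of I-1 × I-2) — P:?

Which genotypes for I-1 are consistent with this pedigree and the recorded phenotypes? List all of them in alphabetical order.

P/I-1 ? ·: X^PX^p|X^pX^p
P/I-2 ? ·: X^PY|X^pY
P/II-1 ? I-1×I-2: X^PX^P|X^PX^p|X^pX^p
P/II-2 aff I-1×I-2: X^pY
P/II-3 ? I-1×I-2: X^PX^P|X^PX^p|X^pX^p
⇒ P over [I-1,I-2,II-1,II-2,II-3]: 10 consistent

I-1 ∈ {X^PX^p, X^pX^p}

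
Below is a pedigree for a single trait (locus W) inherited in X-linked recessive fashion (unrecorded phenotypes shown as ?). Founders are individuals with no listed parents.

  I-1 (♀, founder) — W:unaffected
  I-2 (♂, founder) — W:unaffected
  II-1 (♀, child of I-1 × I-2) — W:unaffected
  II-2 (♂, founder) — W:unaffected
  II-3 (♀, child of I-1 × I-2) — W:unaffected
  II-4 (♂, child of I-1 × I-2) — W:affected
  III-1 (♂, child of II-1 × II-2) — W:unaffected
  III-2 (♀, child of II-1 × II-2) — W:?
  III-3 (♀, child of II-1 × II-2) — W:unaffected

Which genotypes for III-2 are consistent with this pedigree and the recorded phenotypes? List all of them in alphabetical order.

W/I-1 un ·: X^WX^w
W/I-2 un ·: X^WY
W/II-1 un I-1×I-2: X^WX^W|X^WX^w
W/II-2 un ·: X^WY
W/II-3 un I-1×I-2: X^WX^W|X^WX^w
W/II-4 aff I-1×I-2: X^wY
W/III-1 un II-1×II-2: X^WY
W/III-2 ? II-1×II-2: X^WX^W|X^WX^w
W/III-3 un II-1×II-2: X^WX^W|X^WX^w
⇒ W over [I-1,I-2,II-1,II-2,II-3,II-4,III-1,III-2,III-3]: 10 consistent

III-2 ∈ {X^WX^W, X^WX^w}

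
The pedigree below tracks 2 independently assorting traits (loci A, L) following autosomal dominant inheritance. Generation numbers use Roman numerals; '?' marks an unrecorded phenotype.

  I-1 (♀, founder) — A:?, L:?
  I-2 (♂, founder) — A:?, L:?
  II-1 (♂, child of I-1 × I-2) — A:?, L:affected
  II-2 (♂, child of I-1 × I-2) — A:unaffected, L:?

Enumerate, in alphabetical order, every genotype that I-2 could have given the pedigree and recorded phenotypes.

A/I-1 ? ·: aa|Aa
A/I-2 ? ·: aa|Aa
A/II-1 ? I-1×I-2: aa|Aa|AA
A/II-2 un I-1×I-2: aa
⇒ A over [I-1,I-2,II-1,II-2]: 8 consistent
L/I-1 ? ·: ll|Ll|LL
L/I-2 ? ·: ll|Ll|LL
L/II-1 aff I-1×I-2: Ll|LL
L/II-2 ? I-1×I-2: ll|Ll|LL
⇒ L over [I-1,I-2,II-1,II-2]: 21 consistent

I-2 ∈ {Aa LL, Aa Ll, Aa ll, aa LL, aa Ll, aa ll}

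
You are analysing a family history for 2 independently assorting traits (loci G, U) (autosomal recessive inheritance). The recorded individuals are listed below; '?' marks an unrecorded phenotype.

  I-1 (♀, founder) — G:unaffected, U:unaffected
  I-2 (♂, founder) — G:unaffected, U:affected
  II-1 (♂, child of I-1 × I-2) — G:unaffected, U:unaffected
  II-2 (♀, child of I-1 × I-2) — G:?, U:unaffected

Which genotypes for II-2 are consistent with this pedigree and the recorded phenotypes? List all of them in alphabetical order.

G/I-1 un ·: GG|Gg
G/I-2 un ·: GG|Gg
G/II-1 un I-1×I-2: GG|Gg
G/II-2 ? I-1×I-2: GG|Gg|gg
⇒ G over [I-1,I-2,II-1,II-2]: 15 consistent
U/I-1 un ·: UU|Uu
U/I-2 aff ·: uu
U/II-1 un I-1×I-2: Uu
U/II-2 un I-1×I-2: Uu
⇒ U over [I-1,I-2,II-1,II-2]: 2 consistent

II-2 ∈ {GG Uu, Gg Uu, gg Uu}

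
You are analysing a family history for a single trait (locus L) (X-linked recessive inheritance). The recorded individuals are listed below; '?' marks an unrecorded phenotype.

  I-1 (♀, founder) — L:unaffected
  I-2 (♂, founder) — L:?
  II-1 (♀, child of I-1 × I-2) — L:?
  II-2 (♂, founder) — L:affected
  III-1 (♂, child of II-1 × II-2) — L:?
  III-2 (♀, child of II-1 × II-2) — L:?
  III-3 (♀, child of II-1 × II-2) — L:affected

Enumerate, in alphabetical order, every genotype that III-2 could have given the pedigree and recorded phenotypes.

III-2 ∈ {X^LX^l, X^lX^l}

L/I-1 un ·: X^LX^L|X^LX^l
L/I-2 ? ·: X^LY|X^lY
L/II-1 ? I-1×I-2: X^LX^l|X^lX^l
L/II-2 aff ·: X^lY
L/III-1 ? II-1×II-2: X^LY|X^lY
L/III-2 ? II-1×II-2: X^LX^l|X^lX^l
L/III-3 aff II-1×II-2: X^lX^l
⇒ L over [I-1,I-2,II-1,II-2,III-1,III-2,III-3]: 13 consistent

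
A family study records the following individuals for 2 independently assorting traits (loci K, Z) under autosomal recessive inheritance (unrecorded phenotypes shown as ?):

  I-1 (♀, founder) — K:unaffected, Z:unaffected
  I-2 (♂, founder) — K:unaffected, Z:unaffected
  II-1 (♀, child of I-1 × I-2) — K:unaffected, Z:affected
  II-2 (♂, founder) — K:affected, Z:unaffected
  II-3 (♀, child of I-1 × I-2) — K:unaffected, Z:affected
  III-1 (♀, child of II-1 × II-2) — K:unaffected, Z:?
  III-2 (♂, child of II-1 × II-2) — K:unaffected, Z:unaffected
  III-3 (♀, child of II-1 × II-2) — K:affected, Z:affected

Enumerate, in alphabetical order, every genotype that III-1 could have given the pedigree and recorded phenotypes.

K/I-1 un ·: KK|Kk
K/I-2 un ·: KK|Kk
K/II-1 un I-1×I-2: Kk
K/II-2 aff ·: kk
K/II-3 un I-1×I-2: KK|Kk
K/III-1 un II-1×II-2: Kk
K/III-2 un II-1×II-2: Kk
K/III-3 aff II-1×II-2: kk
⇒ K over [I-1,I-2,II-1,II-2,II-3,III-1,III-2,III-3]: 6 consistent
Z/I-1 un ·: Zz
Z/I-2 un ·: Zz
Z/II-1 aff I-1×I-2: zz
Z/II-2 un ·: Zz
Z/II-3 aff I-1×I-2: zz
Z/III-1 ? II-1×II-2: Zz|zz
Z/III-2 un II-1×II-2: Zz
Z/III-3 aff II-1×II-2: zz
⇒ Z over [I-1,I-2,II-1,II-2,II-3,III-1,III-2,III-3]: 2 consistent

III-1 ∈ {Kk Zz, Kk zz}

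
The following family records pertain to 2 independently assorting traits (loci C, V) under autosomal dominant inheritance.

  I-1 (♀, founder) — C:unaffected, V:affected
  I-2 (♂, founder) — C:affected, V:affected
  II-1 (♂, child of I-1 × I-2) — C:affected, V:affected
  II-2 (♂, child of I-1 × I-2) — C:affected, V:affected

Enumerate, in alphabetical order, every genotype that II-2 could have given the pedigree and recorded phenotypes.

C/I-1 un ·: cc
C/I-2 aff ·: Cc|CC
C/II-1 aff I-1×I-2: Cc
C/II-2 aff I-1×I-2: Cc
⇒ C over [I-1,I-2,II-1,II-2]: 2 consistent
V/I-1 aff ·: Vv|VV
V/I-2 aff ·: Vv|VV
V/II-1 aff I-1×I-2: Vv|VV
V/II-2 aff I-1×I-2: Vv|VV
⇒ V over [I-1,I-2,II-1,II-2]: 13 consistent

II-2 ∈ {Cc VV, Cc Vv}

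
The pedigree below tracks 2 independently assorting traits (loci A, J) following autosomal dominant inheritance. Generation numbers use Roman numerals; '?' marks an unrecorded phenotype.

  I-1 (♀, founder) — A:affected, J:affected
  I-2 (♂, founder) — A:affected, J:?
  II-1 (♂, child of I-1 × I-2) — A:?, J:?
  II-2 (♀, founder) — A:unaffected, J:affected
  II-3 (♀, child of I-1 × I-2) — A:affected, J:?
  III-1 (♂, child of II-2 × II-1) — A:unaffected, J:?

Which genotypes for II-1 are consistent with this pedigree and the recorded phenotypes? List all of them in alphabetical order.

A/I-1 aff ·: Aa|AA
A/I-2 aff ·: Aa|AA
A/II-1 ? I-1×I-2: aa|Aa
A/II-2 un ·: aa
A/II-3 aff I-1×I-2: Aa|AA
A/III-1 un II-2×II-1: aa
⇒ A over [I-1,I-2,II-1,II-2,II-3,III-1]: 8 consistent
J/I-1 aff ·: Jj|JJ
J/I-2 ? ·: jj|Jj|JJ
J/II-1 ? I-1×I-2: jj|Jj|JJ
J/II-2 aff ·: Jj|JJ
J/II-3 ? I-1×I-2: jj|Jj|JJ
J/III-1 ? II-2×II-1: jj|Jj|JJ
⇒ J over [I-1,I-2,II-1,II-2,II-3,III-1]: 89 consistent

II-1 ∈ {Aa JJ, Aa Jj, Aa jj, aa JJ, aa Jj, aa jj}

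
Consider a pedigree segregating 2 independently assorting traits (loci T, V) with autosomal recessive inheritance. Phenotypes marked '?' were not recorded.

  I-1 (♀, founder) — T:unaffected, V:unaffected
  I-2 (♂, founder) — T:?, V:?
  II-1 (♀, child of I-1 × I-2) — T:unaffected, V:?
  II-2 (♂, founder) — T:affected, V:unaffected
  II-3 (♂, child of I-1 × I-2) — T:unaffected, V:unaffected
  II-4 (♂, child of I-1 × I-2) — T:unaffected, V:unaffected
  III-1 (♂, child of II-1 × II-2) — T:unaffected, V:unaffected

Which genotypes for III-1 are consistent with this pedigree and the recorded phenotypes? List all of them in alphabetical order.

III-1 ∈ {Tt VV, Tt Vv}

T/I-1 un ·: TT|Tt
T/I-2 ? ·: TT|Tt|tt
T/II-1 un I-1×I-2: TT|Tt
T/II-2 aff ·: tt
T/II-3 un I-1×I-2: TT|Tt
T/II-4 un I-1×I-2: TT|Tt
T/III-1 un II-1×II-2: Tt
⇒ T over [I-1,I-2,II-1,II-2,II-3,II-4,III-1]: 27 consistent
V/I-1 un ·: VV|Vv
V/I-2 ? ·: VV|Vv|vv
V/II-1 ? I-1×I-2: VV|Vv|vv
V/II-2 un ·: VV|Vv
V/II-3 un I-1×I-2: VV|Vv
V/II-4 un I-1×I-2: VV|Vv
V/III-1 un II-1×II-2: VV|Vv
⇒ V over [I-1,I-2,II-1,II-2,II-3,II-4,III-1]: 105 consistent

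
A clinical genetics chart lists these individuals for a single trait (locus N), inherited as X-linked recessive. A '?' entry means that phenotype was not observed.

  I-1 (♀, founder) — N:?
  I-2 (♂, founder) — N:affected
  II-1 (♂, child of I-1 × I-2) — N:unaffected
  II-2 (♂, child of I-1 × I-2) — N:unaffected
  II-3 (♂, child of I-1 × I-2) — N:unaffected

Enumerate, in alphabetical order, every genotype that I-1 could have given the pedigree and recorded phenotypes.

N/I-1 ? ·: X^NX^N|X^NX^n
N/I-2 aff ·: X^nY
N/II-1 un I-1×I-2: X^NY
N/II-2 un I-1×I-2: X^NY
N/II-3 un I-1×I-2: X^NY
⇒ N over [I-1,I-2,II-1,II-2,II-3]: 2 consistent

I-1 ∈ {X^NX^N, X^NX^n}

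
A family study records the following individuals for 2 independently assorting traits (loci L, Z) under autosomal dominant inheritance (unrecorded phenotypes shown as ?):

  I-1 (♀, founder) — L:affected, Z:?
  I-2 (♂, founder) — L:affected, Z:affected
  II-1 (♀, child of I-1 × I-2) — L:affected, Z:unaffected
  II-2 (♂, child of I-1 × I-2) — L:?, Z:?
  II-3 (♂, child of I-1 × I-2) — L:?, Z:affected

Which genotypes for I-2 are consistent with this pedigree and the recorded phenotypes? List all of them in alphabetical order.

I-2 ∈ {LL Zz, Ll Zz}

L/I-1 aff ·: Ll|LL
L/I-2 aff ·: Ll|LL
L/II-1 aff I-1×I-2: Ll|LL
L/II-2 ? I-1×I-2: ll|Ll|LL
L/II-3 ? I-1×I-2: ll|Ll|LL
⇒ L over [I-1,I-2,II-1,II-2,II-3]: 35 consistent
Z/I-1 ? ·: zz|Zz
Z/I-2 aff ·: Zz
Z/II-1 un I-1×I-2: zz
Z/II-2 ? I-1×I-2: zz|Zz|ZZ
Z/II-3 aff I-1×I-2: Zz|ZZ
⇒ Z over [I-1,I-2,II-1,II-2,II-3]: 8 consistent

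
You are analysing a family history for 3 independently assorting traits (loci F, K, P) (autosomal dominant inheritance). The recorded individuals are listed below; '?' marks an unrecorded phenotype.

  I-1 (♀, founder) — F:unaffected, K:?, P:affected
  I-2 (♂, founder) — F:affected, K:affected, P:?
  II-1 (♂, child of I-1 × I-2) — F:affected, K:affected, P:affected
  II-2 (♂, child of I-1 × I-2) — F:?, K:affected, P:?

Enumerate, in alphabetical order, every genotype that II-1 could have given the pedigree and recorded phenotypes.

II-1 ∈ {Ff KK PP, Ff KK Pp, Ff Kk PP, Ff Kk Pp}

F/I-1 un ·: ff
F/I-2 aff ·: Ff|FF
F/II-1 aff I-1×I-2: Ff
F/II-2 ? I-1×I-2: ff|Ff
⇒ F over [I-1,I-2,II-1,II-2]: 3 consistent
K/I-1 ? ·: kk|Kk|KK
K/I-2 aff ·: Kk|KK
K/II-1 aff I-1×I-2: Kk|KK
K/II-2 aff I-1×I-2: Kk|KK
⇒ K over [I-1,I-2,II-1,II-2]: 15 consistent
P/I-1 aff ·: Pp|PP
P/I-2 ? ·: pp|Pp|PP
P/II-1 aff I-1×I-2: Pp|PP
P/II-2 ? I-1×I-2: pp|Pp|PP
⇒ P over [I-1,I-2,II-1,II-2]: 18 consistent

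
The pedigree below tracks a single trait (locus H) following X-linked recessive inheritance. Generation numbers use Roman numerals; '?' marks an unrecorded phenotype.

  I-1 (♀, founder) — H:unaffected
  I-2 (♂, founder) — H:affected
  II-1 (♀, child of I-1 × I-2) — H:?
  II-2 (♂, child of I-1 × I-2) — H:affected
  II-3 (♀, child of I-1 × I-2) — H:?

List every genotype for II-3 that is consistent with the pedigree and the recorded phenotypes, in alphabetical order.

H/I-1 un ·: X^HX^h
H/I-2 aff ·: X^hY
H/II-1 ? I-1×I-2: X^HX^h|X^hX^h
H/II-2 aff I-1×I-2: X^hY
H/II-3 ? I-1×I-2: X^HX^h|X^hX^h
⇒ H over [I-1,I-2,II-1,II-2,II-3]: 4 consistent

II-3 ∈ {X^HX^h, X^hX^h}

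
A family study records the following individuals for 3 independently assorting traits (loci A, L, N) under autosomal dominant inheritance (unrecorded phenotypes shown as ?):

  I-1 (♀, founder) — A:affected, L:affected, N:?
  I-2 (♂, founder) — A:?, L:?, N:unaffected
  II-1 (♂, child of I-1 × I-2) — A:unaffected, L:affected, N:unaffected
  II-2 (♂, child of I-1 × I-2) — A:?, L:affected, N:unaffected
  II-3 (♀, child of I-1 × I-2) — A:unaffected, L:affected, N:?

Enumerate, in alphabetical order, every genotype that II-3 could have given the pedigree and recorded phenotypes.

II-3 ∈ {aa LL Nn, aa LL nn, aa Ll Nn, aa Ll nn}

A/I-1 aff ·: Aa
A/I-2 ? ·: aa|Aa
A/II-1 un I-1×I-2: aa
A/II-2 ? I-1×I-2: aa|Aa|AA
A/II-3 un I-1×I-2: aa
⇒ A over [I-1,I-2,II-1,II-2,II-3]: 5 consistent
L/I-1 aff ·: Ll|LL
L/I-2 ? ·: ll|Ll|LL
L/II-1 aff I-1×I-2: Ll|LL
L/II-2 aff I-1×I-2: Ll|LL
L/II-3 aff I-1×I-2: Ll|LL
⇒ L over [I-1,I-2,II-1,II-2,II-3]: 27 consistent
N/I-1 ? ·: nn|Nn
N/I-2 un ·: nn
N/II-1 un I-1×I-2: nn
N/II-2 un I-1×I-2: nn
N/II-3 ? I-1×I-2: nn|Nn
⇒ N over [I-1,I-2,II-1,II-2,II-3]: 3 consistent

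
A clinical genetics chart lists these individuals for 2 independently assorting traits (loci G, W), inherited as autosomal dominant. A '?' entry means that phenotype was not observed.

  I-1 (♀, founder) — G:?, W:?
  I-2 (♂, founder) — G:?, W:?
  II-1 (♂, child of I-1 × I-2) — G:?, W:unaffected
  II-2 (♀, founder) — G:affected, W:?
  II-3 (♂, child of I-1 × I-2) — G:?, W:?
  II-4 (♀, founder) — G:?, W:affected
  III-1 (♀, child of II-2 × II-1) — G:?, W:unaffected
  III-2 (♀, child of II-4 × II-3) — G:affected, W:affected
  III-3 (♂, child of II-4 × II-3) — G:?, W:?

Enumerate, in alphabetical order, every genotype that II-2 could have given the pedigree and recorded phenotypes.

G/I-1 ? ·: gg|Gg|GG
G/I-2 ? ·: gg|Gg|GG
G/II-1 ? I-1×I-2: gg|Gg|GG
G/II-2 aff ·: Gg|GG
G/II-3 ? I-1×I-2: gg|Gg|GG
G/II-4 ? ·: gg|Gg|GG
G/III-1 ? II-2×II-1: gg|Gg|GG
G/III-2 aff II-4×II-3: Gg|GG
G/III-3 ? II-4×II-3: gg|Gg|GG
⇒ G over [I-1,I-2,II-1,II-2,II-3,II-4,III-1,III-2,III-3]: 906 consistent
W/I-1 ? ·: ww|Ww
W/I-2 ? ·: ww|Ww
W/II-1 un I-1×I-2: ww
W/II-2 ? ·: ww|Ww
W/II-3 ? I-1×I-2: ww|Ww|WW
W/II-4 aff ·: Ww|WW
W/III-1 un II-2×II-1: ww
W/III-2 aff II-4×II-3: Ww|WW
W/III-3 ? II-4×II-3: ww|Ww|WW
⇒ W over [I-1,I-2,II-1,II-2,II-3,II-4,III-1,III-2,III-3]: 94 consistent

II-2 ∈ {GG Ww, GG ww, Gg Ww, Gg ww}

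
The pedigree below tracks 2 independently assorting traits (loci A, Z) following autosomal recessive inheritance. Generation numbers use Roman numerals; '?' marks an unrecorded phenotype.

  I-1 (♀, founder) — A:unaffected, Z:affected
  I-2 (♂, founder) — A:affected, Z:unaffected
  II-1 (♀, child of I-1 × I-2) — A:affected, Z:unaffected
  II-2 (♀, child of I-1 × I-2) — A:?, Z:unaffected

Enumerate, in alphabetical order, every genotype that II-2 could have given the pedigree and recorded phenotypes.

II-2 ∈ {Aa Zz, aa Zz}

A/I-1 un ·: Aa
A/I-2 aff ·: aa
A/II-1 aff I-1×I-2: aa
A/II-2 ? I-1×I-2: Aa|aa
⇒ A over [I-1,I-2,II-1,II-2]: 2 consistent
Z/I-1 aff ·: zz
Z/I-2 un ·: ZZ|Zz
Z/II-1 un I-1×I-2: Zz
Z/II-2 un I-1×I-2: Zz
⇒ Z over [I-1,I-2,II-1,II-2]: 2 consistent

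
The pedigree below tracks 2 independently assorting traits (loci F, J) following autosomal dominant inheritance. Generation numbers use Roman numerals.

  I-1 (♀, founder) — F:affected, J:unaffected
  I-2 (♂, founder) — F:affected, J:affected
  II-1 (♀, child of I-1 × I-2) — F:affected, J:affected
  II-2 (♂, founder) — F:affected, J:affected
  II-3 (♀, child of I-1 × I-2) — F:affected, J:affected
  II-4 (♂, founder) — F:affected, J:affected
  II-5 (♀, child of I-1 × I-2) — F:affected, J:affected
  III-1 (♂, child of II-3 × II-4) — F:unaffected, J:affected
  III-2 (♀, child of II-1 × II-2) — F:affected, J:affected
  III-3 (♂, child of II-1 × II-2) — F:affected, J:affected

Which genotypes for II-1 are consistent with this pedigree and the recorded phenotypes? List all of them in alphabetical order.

II-1 ∈ {FF Jj, Ff Jj}

F/I-1 aff ·: Ff|FF
F/I-2 aff ·: Ff|FF
F/II-1 aff I-1×I-2: Ff|FF
F/II-2 aff ·: Ff|FF
F/II-3 aff I-1×I-2: Ff
F/II-4 aff ·: Ff
F/II-5 aff I-1×I-2: Ff|FF
F/III-1 un II-3×II-4: ff
F/III-2 aff II-1×II-2: Ff|FF
F/III-3 aff II-1×II-2: Ff|FF
⇒ F over [I-1,I-2,II-1,II-2,II-3,II-4,II-5,III-1,III-2,III-3]: 78 consistent
J/I-1 un ·: jj
J/I-2 aff ·: Jj|JJ
J/II-1 aff I-1×I-2: Jj
J/II-2 aff ·: Jj|JJ
J/II-3 aff I-1×I-2: Jj
J/II-4 aff ·: Jj|JJ
J/II-5 aff I-1×I-2: Jj
J/III-1 aff II-3×II-4: Jj|JJ
J/III-2 aff II-1×II-2: Jj|JJ
J/III-3 aff II-1×II-2: Jj|JJ
⇒ J over [I-1,I-2,II-1,II-2,II-3,II-4,II-5,III-1,III-2,III-3]: 64 consistent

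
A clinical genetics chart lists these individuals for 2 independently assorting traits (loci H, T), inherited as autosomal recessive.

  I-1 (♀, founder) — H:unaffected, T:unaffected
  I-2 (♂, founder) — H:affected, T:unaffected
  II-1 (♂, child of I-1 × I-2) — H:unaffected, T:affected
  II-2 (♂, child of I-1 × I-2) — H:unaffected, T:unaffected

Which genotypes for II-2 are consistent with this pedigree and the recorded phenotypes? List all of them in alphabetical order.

II-2 ∈ {Hh TT, Hh Tt}

H/I-1 un ·: HH|Hh
H/I-2 aff ·: hh
H/II-1 un I-1×I-2: Hh
H/II-2 un I-1×I-2: Hh
⇒ H over [I-1,I-2,II-1,II-2]: 2 consistent
T/I-1 un ·: Tt
T/I-2 un ·: Tt
T/II-1 aff I-1×I-2: tt
T/II-2 un I-1×I-2: TT|Tt
⇒ T over [I-1,I-2,II-1,II-2]: 2 consistent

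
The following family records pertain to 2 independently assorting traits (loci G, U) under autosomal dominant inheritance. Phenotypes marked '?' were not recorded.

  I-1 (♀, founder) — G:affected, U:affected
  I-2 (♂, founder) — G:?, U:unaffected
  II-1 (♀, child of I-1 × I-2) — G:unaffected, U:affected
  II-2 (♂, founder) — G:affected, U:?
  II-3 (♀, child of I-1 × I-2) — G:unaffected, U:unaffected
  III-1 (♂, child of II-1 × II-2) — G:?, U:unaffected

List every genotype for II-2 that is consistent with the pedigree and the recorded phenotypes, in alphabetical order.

G/I-1 aff ·: Gg
G/I-2 ? ·: gg|Gg
G/II-1 un I-1×I-2: gg
G/II-2 aff ·: Gg|GG
G/II-3 un I-1×I-2: gg
G/III-1 ? II-1×II-2: gg|Gg
⇒ G over [I-1,I-2,II-1,II-2,II-3,III-1]: 6 consistent
U/I-1 aff ·: Uu
U/I-2 un ·: uu
U/II-1 aff I-1×I-2: Uu
U/II-2 ? ·: uu|Uu
U/II-3 un I-1×I-2: uu
U/III-1 un II-1×II-2: uu
⇒ U over [I-1,I-2,II-1,II-2,II-3,III-1]: 2 consistent

II-2 ∈ {GG Uu, GG uu, Gg Uu, Gg uu}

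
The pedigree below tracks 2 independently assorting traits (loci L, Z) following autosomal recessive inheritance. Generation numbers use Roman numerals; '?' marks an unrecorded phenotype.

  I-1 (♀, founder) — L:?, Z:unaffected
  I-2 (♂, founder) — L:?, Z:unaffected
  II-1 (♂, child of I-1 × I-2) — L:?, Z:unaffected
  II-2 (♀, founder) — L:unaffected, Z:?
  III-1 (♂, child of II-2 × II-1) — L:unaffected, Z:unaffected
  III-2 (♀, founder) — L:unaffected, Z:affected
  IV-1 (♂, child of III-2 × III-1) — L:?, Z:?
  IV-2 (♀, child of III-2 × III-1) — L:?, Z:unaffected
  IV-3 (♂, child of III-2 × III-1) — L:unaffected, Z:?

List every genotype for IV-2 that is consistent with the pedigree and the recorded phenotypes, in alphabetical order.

IV-2 ∈ {LL Zz, Ll Zz, ll Zz}

L/I-1 ? ·: LL|Ll|ll
L/I-2 ? ·: LL|Ll|ll
L/II-1 ? I-1×I-2: LL|Ll|ll
L/II-2 un ·: LL|Ll
L/III-1 un II-2×II-1: LL|Ll
L/III-2 un ·: LL|Ll
L/IV-1 ? III-2×III-1: LL|Ll|ll
L/IV-2 ? III-2×III-1: LL|Ll|ll
L/IV-3 un III-2×III-1: LL|Ll
⇒ L over [I-1,I-2,II-1,II-2,III-1,III-2,IV-1,IV-2,IV-3]: 874 consistent
Z/I-1 un ·: ZZ|Zz
Z/I-2 un ·: ZZ|Zz
Z/II-1 un I-1×I-2: ZZ|Zz
Z/II-2 ? ·: ZZ|Zz|zz
Z/III-1 un II-2×II-1: ZZ|Zz
Z/III-2 aff ·: zz
Z/IV-1 ? III-2×III-1: Zz|zz
Z/IV-2 un III-2×III-1: Zz
Z/IV-3 ? III-2×III-1: Zz|zz
⇒ Z over [I-1,I-2,II-1,II-2,III-1,III-2,IV-1,IV-2,IV-3]: 82 consistent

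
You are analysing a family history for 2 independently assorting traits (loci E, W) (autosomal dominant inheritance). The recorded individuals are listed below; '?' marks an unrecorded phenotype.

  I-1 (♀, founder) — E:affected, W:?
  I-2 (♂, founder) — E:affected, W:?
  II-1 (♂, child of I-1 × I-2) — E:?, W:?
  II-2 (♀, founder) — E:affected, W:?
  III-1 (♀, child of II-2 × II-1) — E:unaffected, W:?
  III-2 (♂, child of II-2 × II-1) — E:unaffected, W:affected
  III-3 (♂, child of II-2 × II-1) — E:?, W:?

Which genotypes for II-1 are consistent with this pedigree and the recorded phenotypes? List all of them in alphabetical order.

II-1 ∈ {Ee WW, Ee Ww, Ee ww, ee WW, ee Ww, ee ww}

E/I-1 aff ·: Ee|EE
E/I-2 aff ·: Ee|EE
E/II-1 ? I-1×I-2: ee|Ee
E/II-2 aff ·: Ee
E/III-1 un II-2×II-1: ee
E/III-2 un II-2×II-1: ee
E/III-3 ? II-2×II-1: ee|Ee|EE
⇒ E over [I-1,I-2,II-1,II-2,III-1,III-2,III-3]: 11 consistent
W/I-1 ? ·: ww|Ww|WW
W/I-2 ? ·: ww|Ww|WW
W/II-1 ? I-1×I-2: ww|Ww|WW
W/II-2 ? ·: ww|Ww|WW
W/III-1 ? II-2×II-1: ww|Ww|WW
W/III-2 aff II-2×II-1: Ww|WW
W/III-3 ? II-2×II-1: ww|Ww|WW
⇒ W over [I-1,I-2,II-1,II-2,III-1,III-2,III-3]: 270 consistent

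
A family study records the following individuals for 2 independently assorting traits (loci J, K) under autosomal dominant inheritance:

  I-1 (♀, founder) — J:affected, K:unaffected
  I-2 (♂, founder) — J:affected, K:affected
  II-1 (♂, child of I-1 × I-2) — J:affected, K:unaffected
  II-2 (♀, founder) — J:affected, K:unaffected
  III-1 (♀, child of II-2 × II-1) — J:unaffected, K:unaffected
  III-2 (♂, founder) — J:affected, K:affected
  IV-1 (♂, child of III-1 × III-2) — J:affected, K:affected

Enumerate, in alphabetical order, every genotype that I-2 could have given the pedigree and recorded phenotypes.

J/I-1 aff ·: Jj|JJ
J/I-2 aff ·: Jj|JJ
J/II-1 aff I-1×I-2: Jj
J/II-2 aff ·: Jj
J/III-1 un II-2×II-1: jj
J/III-2 aff ·: Jj|JJ
J/IV-1 aff III-1×III-2: Jj
⇒ J over [I-1,I-2,II-1,II-2,III-1,III-2,IV-1]: 6 consistent
K/I-1 un ·: kk
K/I-2 aff ·: Kk
K/II-1 un I-1×I-2: kk
K/II-2 un ·: kk
K/III-1 un II-2×II-1: kk
K/III-2 aff ·: Kk|KK
K/IV-1 aff III-1×III-2: Kk
⇒ K over [I-1,I-2,II-1,II-2,III-1,III-2,IV-1]: 2 consistent

I-2 ∈ {JJ Kk, Jj Kk}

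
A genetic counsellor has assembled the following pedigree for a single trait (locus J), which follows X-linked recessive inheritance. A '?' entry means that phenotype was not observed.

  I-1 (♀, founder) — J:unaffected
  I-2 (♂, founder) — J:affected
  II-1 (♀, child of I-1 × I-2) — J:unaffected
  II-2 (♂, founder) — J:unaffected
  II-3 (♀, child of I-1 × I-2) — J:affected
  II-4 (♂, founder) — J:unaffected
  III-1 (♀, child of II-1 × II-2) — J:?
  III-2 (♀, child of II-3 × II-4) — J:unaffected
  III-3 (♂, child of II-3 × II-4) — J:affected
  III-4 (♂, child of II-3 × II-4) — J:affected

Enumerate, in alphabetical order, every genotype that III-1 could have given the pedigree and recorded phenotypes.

III-1 ∈ {X^JX^J, X^JX^j}

J/I-1 un ·: X^JX^j
J/I-2 aff ·: X^jY
J/II-1 un I-1×I-2: X^JX^j
J/II-2 un ·: X^JY
J/II-3 aff I-1×I-2: X^jX^j
J/II-4 un ·: X^JY
J/III-1 ? II-1×II-2: X^JX^J|X^JX^j
J/III-2 un II-3×II-4: X^JX^j
J/III-3 aff II-3×II-4: X^jY
J/III-4 aff II-3×II-4: X^jY
⇒ J over [I-1,I-2,II-1,II-2,II-3,II-4,III-1,III-2,III-3,III-4]: 2 consistent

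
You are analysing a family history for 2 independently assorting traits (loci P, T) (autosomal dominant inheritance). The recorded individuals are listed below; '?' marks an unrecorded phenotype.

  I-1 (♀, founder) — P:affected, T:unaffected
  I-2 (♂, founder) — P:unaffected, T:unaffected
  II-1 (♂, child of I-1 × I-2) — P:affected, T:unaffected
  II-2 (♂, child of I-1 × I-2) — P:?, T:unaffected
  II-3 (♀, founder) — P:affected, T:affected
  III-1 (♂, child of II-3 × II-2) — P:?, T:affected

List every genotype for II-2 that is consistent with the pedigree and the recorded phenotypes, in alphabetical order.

II-2 ∈ {Pp tt, pp tt}

P/I-1 aff ·: Pp|PP
P/I-2 un ·: pp
P/II-1 aff I-1×I-2: Pp
P/II-2 ? I-1×I-2: pp|Pp
P/II-3 aff ·: Pp|PP
P/III-1 ? II-3×II-2: pp|Pp|PP
⇒ P over [I-1,I-2,II-1,II-2,II-3,III-1]: 13 consistent
T/I-1 un ·: tt
T/I-2 un ·: tt
T/II-1 un I-1×I-2: tt
T/II-2 un I-1×I-2: tt
T/II-3 aff ·: Tt|TT
T/III-1 aff II-3×II-2: Tt
⇒ T over [I-1,I-2,II-1,II-2,II-3,III-1]: 2 consistent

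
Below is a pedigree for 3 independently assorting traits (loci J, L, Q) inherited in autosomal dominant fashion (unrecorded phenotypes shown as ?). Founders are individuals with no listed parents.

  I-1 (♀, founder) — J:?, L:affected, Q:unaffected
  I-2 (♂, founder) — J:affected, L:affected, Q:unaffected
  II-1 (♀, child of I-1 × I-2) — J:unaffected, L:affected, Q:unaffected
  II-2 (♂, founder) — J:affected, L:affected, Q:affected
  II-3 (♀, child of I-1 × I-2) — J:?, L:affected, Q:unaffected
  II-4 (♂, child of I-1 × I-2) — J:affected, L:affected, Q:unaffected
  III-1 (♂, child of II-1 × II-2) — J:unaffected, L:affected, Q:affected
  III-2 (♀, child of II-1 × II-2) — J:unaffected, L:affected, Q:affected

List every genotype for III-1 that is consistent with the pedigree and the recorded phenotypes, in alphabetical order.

III-1 ∈ {jj LL Qq, jj Ll Qq}

J/I-1 ? ·: jj|Jj
J/I-2 aff ·: Jj
J/II-1 un I-1×I-2: jj
J/II-2 aff ·: Jj
J/II-3 ? I-1×I-2: jj|Jj|JJ
J/II-4 aff I-1×I-2: Jj|JJ
J/III-1 un II-1×II-2: jj
J/III-2 un II-1×II-2: jj
⇒ J over [I-1,I-2,II-1,II-2,II-3,II-4,III-1,III-2]: 8 consistent
L/I-1 aff ·: Ll|LL
L/I-2 aff ·: Ll|LL
L/II-1 aff I-1×I-2: Ll|LL
L/II-2 aff ·: Ll|LL
L/II-3 aff I-1×I-2: Ll|LL
L/II-4 aff I-1×I-2: Ll|LL
L/III-1 aff II-1×II-2: Ll|LL
L/III-2 aff II-1×II-2: Ll|LL
⇒ L over [I-1,I-2,II-1,II-2,II-3,II-4,III-1,III-2]: 161 consistent
Q/I-1 un ·: qq
Q/I-2 un ·: qq
Q/II-1 un I-1×I-2: qq
Q/II-2 aff ·: Qq|QQ
Q/II-3 un I-1×I-2: qq
Q/II-4 un I-1×I-2: qq
Q/III-1 aff II-1×II-2: Qq
Q/III-2 aff II-1×II-2: Qq
⇒ Q over [I-1,I-2,II-1,II-2,II-3,II-4,III-1,III-2]: 2 consistent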